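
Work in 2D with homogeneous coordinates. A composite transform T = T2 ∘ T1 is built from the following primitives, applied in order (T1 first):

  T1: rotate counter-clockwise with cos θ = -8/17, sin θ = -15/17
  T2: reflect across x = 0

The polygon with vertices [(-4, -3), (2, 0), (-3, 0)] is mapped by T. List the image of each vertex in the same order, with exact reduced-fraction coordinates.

image vertices: (13/17, 84/17), (16/17, -30/17), (-24/17, 45/17)

T1 rotate counter-clockwise with cos θ = -8/17, sin θ = -15/17: (-4, -3) → (-13/17, 84/17); (2, 0) → (-16/17, -30/17); (-3, 0) → (24/17, 45/17)
T2 reflect across x = 0: (-13/17, 84/17) → (13/17, 84/17); (-16/17, -30/17) → (16/17, -30/17); (24/17, 45/17) → (-24/17, 45/17)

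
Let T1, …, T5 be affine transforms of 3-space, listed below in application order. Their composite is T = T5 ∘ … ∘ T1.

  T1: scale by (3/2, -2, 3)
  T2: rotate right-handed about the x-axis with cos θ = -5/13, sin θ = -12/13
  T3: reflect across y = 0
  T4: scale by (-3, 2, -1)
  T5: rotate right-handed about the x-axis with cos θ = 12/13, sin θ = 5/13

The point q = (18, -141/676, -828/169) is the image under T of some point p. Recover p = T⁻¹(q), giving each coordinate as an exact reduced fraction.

p = (-4, 9/4, -1/4)

T1 = [3/2 0 0 0; 0 -2 0 0; 0 0 3 0; 0 0 0 1]
T2·T1 = [3/2 0 0 0; 0 10/13 36/13 0; 0 24/13 -15/13 0; 0 0 0 1]
T3·…·T1 = [3/2 0 0 0; 0 -10/13 -36/13 0; 0 24/13 -15/13 0; 0 0 0 1]
T4·…·T1 = [-9/2 0 0 0; 0 -20/13 -72/13 0; 0 -24/13 15/13 0; 0 0 0 1]
T5·…·T1 = [-9/2 0 0 0; 0 -120/169 -939/169 0; 0 -388/169 -180/169 0; 0 0 0 1]
det M = 54; M⁻¹ = [-2/9 0 0 0; 0 15/169 -313/676 0; 0 -97/507 10/169 0; 0 0 0 1]
M⁻¹ · (18, -141/676, -828/169)ᵀ = (-4, 9/4, -1/4)ᵀ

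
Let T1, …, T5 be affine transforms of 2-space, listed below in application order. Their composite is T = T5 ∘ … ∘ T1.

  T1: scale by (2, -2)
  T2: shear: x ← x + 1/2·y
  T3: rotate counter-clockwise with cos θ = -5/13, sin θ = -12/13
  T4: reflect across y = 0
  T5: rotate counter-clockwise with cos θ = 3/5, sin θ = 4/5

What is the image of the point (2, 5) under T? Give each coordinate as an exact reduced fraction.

T(p) = (-97/65, -646/65)

T1 scale by (2, -2): (2, 5) → (4, -10)
T2 shear: x ← x + 1/2·y: (4, -10) → (-1, -10)
T3 rotate counter-clockwise with cos θ = -5/13, sin θ = -12/13: (-1, -10) → (-115/13, 62/13)
T4 reflect across y = 0: (-115/13, 62/13) → (-115/13, -62/13)
T5 rotate counter-clockwise with cos θ = 3/5, sin θ = 4/5: (-115/13, -62/13) → (-97/65, -646/65)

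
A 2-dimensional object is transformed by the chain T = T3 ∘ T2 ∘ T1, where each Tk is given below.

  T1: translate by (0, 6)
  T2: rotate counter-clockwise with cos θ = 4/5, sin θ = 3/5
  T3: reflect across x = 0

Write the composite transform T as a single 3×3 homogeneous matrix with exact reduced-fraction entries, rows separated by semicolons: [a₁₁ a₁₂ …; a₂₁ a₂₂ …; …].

T = [-4/5 3/5 18/5; 3/5 4/5 24/5; 0 0 1]

T1 = [1 0 0; 0 1 6; 0 0 1]
T2·T1 = [4/5 -3/5 -18/5; 3/5 4/5 24/5; 0 0 1]
T3·…·T1 = [-4/5 3/5 18/5; 3/5 4/5 24/5; 0 0 1]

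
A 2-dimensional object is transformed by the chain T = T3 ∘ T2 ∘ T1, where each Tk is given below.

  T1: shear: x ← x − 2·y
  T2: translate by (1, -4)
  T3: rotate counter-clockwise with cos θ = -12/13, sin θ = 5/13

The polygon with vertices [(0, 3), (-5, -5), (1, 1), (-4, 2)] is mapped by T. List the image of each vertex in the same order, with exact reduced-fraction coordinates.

T1 shear: x ← x − 2·y: (0, 3) → (-6, 3); (-5, -5) → (5, -5); (1, 1) → (-1, 1); (-4, 2) → (-8, 2)
T2 translate by (1, -4): (-6, 3) → (-5, -1); (5, -5) → (6, -9); (-1, 1) → (0, -3); (-8, 2) → (-7, -2)
T3 rotate counter-clockwise with cos θ = -12/13, sin θ = 5/13: (-5, -1) → (5, -1); (6, -9) → (-27/13, 138/13); (0, -3) → (15/13, 36/13); (-7, -2) → (94/13, -11/13)

image vertices: (5, -1), (-27/13, 138/13), (15/13, 36/13), (94/13, -11/13)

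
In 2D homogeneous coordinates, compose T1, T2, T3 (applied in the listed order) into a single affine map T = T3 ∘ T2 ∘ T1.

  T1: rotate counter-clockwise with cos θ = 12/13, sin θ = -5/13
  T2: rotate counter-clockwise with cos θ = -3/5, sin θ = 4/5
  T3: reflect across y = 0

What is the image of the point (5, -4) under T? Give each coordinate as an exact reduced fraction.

T1 rotate counter-clockwise with cos θ = 12/13, sin θ = -5/13: (5, -4) → (40/13, -73/13)
T2 rotate counter-clockwise with cos θ = -3/5, sin θ = 4/5: (40/13, -73/13) → (172/65, 379/65)
T3 reflect across y = 0: (172/65, 379/65) → (172/65, -379/65)

T(p) = (172/65, -379/65)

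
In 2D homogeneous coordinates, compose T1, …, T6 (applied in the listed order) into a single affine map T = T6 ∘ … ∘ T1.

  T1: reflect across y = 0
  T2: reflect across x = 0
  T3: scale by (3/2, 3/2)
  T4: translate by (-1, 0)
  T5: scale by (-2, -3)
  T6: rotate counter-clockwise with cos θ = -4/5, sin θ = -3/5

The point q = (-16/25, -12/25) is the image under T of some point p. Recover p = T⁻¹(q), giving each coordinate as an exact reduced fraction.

p = (-2/5, 0)

T1 = [1 0 0; 0 -1 0; 0 0 1]
T2·T1 = [-1 0 0; 0 -1 0; 0 0 1]
T3·…·T1 = [-3/2 0 0; 0 -3/2 0; 0 0 1]
T4·…·T1 = [-3/2 0 -1; 0 -3/2 0; 0 0 1]
T5·…·T1 = [3 0 2; 0 9/2 0; 0 0 1]
T6·…·T1 = [-12/5 27/10 -8/5; -9/5 -18/5 -6/5; 0 0 1]
det M = 27/2; M⁻¹ = [-4/15 -1/5 -2/3; 2/15 -8/45 0; 0 0 1]
M⁻¹ · (-16/25, -12/25)ᵀ = (-2/5, 0)ᵀ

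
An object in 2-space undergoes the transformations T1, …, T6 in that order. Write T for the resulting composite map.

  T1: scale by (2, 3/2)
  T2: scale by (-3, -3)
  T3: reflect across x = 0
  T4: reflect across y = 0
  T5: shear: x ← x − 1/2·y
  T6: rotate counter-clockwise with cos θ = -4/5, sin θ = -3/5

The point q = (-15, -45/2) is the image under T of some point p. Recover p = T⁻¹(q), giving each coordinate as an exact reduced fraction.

T1 = [2 0 0; 0 3/2 0; 0 0 1]
T2·T1 = [-6 0 0; 0 -9/2 0; 0 0 1]
T3·…·T1 = [6 0 0; 0 -9/2 0; 0 0 1]
T4·…·T1 = [6 0 0; 0 9/2 0; 0 0 1]
T5·…·T1 = [6 -9/4 0; 0 9/2 0; 0 0 1]
T6·…·T1 = [-24/5 9/2 0; -18/5 -9/4 0; 0 0 1]
det M = 27; M⁻¹ = [-1/12 -1/6 0; 2/15 -8/45 0; 0 0 1]
M⁻¹ · (-15, -45/2)ᵀ = (5, 2)ᵀ

p = (5, 2)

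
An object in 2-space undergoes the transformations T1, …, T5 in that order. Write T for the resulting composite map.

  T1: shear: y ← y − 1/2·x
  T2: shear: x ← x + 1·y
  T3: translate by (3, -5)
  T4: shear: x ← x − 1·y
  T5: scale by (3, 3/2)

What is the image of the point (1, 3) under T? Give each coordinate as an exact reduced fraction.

T(p) = (27, -15/4)

T1 shear: y ← y − 1/2·x: (1, 3) → (1, 5/2)
T2 shear: x ← x + 1·y: (1, 5/2) → (7/2, 5/2)
T3 translate by (3, -5): (7/2, 5/2) → (13/2, -5/2)
T4 shear: x ← x − 1·y: (13/2, -5/2) → (9, -5/2)
T5 scale by (3, 3/2): (9, -5/2) → (27, -15/4)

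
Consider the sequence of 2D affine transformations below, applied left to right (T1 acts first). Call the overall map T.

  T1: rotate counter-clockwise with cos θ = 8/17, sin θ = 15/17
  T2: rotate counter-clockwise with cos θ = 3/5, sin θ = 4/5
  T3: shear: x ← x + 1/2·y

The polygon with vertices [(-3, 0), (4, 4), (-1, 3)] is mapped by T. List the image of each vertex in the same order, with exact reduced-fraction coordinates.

image vertices: (-3/34, -231/85), (-74/17, 164/85), (-115/34, -37/17)

T1 rotate counter-clockwise with cos θ = 8/17, sin θ = 15/17: (-3, 0) → (-24/17, -45/17); (4, 4) → (-28/17, 92/17); (-1, 3) → (-53/17, 9/17)
T2 rotate counter-clockwise with cos θ = 3/5, sin θ = 4/5: (-24/17, -45/17) → (108/85, -231/85); (-28/17, 92/17) → (-452/85, 164/85); (-53/17, 9/17) → (-39/17, -37/17)
T3 shear: x ← x + 1/2·y: (108/85, -231/85) → (-3/34, -231/85); (-452/85, 164/85) → (-74/17, 164/85); (-39/17, -37/17) → (-115/34, -37/17)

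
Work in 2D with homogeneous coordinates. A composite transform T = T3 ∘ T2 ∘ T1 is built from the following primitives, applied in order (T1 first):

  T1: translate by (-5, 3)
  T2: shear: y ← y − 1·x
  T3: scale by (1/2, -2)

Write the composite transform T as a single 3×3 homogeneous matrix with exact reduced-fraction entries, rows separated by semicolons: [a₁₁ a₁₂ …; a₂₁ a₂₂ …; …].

T1 = [1 0 -5; 0 1 3; 0 0 1]
T2·T1 = [1 0 -5; -1 1 8; 0 0 1]
T3·…·T1 = [1/2 0 -5/2; 2 -2 -16; 0 0 1]

T = [1/2 0 -5/2; 2 -2 -16; 0 0 1]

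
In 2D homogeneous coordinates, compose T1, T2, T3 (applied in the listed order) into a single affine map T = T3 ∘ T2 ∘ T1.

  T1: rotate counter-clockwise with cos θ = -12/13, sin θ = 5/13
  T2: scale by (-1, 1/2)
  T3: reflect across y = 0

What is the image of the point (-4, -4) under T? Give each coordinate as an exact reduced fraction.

T(p) = (-68/13, -14/13)

T1 rotate counter-clockwise with cos θ = -12/13, sin θ = 5/13: (-4, -4) → (68/13, 28/13)
T2 scale by (-1, 1/2): (68/13, 28/13) → (-68/13, 14/13)
T3 reflect across y = 0: (-68/13, 14/13) → (-68/13, -14/13)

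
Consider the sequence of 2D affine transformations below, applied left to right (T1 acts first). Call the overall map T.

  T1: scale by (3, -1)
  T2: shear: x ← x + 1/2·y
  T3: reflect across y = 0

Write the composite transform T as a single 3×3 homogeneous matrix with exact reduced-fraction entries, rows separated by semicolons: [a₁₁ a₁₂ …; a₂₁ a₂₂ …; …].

T = [3 -1/2 0; 0 1 0; 0 0 1]

T1 = [3 0 0; 0 -1 0; 0 0 1]
T2·T1 = [3 -1/2 0; 0 -1 0; 0 0 1]
T3·…·T1 = [3 -1/2 0; 0 1 0; 0 0 1]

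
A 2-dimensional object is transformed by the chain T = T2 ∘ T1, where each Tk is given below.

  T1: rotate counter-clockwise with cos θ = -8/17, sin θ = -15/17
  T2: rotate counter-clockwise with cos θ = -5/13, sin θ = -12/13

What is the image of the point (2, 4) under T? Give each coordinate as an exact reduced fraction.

T(p) = (-964/221, -218/221)

T1 rotate counter-clockwise with cos θ = -8/17, sin θ = -15/17: (2, 4) → (44/17, -62/17)
T2 rotate counter-clockwise with cos θ = -5/13, sin θ = -12/13: (44/17, -62/17) → (-964/221, -218/221)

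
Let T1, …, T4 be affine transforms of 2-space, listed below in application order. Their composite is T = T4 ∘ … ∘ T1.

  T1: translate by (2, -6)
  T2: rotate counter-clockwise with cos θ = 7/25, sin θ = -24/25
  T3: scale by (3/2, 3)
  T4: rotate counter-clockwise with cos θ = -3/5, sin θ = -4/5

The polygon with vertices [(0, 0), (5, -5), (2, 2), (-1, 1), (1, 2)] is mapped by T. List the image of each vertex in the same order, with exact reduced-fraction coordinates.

image vertices: (-99/25, 318/25), (-789/50, 699/25), (-1182/125, 1524/125), (-399/250, 1209/125), (-69/10, 54/5)

T1 translate by (2, -6): (0, 0) → (2, -6); (5, -5) → (7, -11); (2, 2) → (4, -4); (-1, 1) → (1, -5); (1, 2) → (3, -4)
T2 rotate counter-clockwise with cos θ = 7/25, sin θ = -24/25: (2, -6) → (-26/5, -18/5); (7, -11) → (-43/5, -49/5); (4, -4) → (-68/25, -124/25); (1, -5) → (-113/25, -59/25); (3, -4) → (-3, -4)
T3 scale by (3/2, 3): (-26/5, -18/5) → (-39/5, -54/5); (-43/5, -49/5) → (-129/10, -147/5); (-68/25, -124/25) → (-102/25, -372/25); (-113/25, -59/25) → (-339/50, -177/25); (-3, -4) → (-9/2, -12)
T4 rotate counter-clockwise with cos θ = -3/5, sin θ = -4/5: (-39/5, -54/5) → (-99/25, 318/25); (-129/10, -147/5) → (-789/50, 699/25); (-102/25, -372/25) → (-1182/125, 1524/125); (-339/50, -177/25) → (-399/250, 1209/125); (-9/2, -12) → (-69/10, 54/5)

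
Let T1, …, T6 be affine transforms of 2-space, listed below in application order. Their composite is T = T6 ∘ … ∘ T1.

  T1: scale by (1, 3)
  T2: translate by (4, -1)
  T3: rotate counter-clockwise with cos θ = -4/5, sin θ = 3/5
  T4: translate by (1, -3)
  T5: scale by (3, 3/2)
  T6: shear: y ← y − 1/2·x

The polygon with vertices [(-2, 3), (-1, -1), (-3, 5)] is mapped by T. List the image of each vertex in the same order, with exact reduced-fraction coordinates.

image vertices: (-81/5, -21/5), (3, 3/2), (-123/5, -81/10)

T1 scale by (1, 3): (-2, 3) → (-2, 9); (-1, -1) → (-1, -3); (-3, 5) → (-3, 15)
T2 translate by (4, -1): (-2, 9) → (2, 8); (-1, -3) → (3, -4); (-3, 15) → (1, 14)
T3 rotate counter-clockwise with cos θ = -4/5, sin θ = 3/5: (2, 8) → (-32/5, -26/5); (3, -4) → (0, 5); (1, 14) → (-46/5, -53/5)
T4 translate by (1, -3): (-32/5, -26/5) → (-27/5, -41/5); (0, 5) → (1, 2); (-46/5, -53/5) → (-41/5, -68/5)
T5 scale by (3, 3/2): (-27/5, -41/5) → (-81/5, -123/10); (1, 2) → (3, 3); (-41/5, -68/5) → (-123/5, -102/5)
T6 shear: y ← y − 1/2·x: (-81/5, -123/10) → (-81/5, -21/5); (3, 3) → (3, 3/2); (-123/5, -102/5) → (-123/5, -81/10)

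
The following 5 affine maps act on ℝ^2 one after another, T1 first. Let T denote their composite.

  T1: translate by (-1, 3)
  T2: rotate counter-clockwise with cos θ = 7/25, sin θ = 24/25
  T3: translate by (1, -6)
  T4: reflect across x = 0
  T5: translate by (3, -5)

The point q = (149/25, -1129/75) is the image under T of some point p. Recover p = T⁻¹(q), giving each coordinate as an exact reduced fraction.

p = (-4, -1/3)

T1 = [1 0 -1; 0 1 3; 0 0 1]
T2·T1 = [7/25 -24/25 -79/25; 24/25 7/25 -3/25; 0 0 1]
T3·…·T1 = [7/25 -24/25 -54/25; 24/25 7/25 -153/25; 0 0 1]
T4·…·T1 = [-7/25 24/25 54/25; 24/25 7/25 -153/25; 0 0 1]
T5·…·T1 = [-7/25 24/25 129/25; 24/25 7/25 -278/25; 0 0 1]
det M = -1; M⁻¹ = [-7/25 24/25 303/25; 24/25 7/25 -46/25; 0 0 1]
M⁻¹ · (149/25, -1129/75)ᵀ = (-4, -1/3)ᵀ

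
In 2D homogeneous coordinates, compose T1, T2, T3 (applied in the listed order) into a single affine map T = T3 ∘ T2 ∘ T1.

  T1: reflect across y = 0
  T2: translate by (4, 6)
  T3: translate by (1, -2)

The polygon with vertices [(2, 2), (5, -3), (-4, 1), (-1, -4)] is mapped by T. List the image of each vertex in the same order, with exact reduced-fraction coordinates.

T1 reflect across y = 0: (2, 2) → (2, -2); (5, -3) → (5, 3); (-4, 1) → (-4, -1); (-1, -4) → (-1, 4)
T2 translate by (4, 6): (2, -2) → (6, 4); (5, 3) → (9, 9); (-4, -1) → (0, 5); (-1, 4) → (3, 10)
T3 translate by (1, -2): (6, 4) → (7, 2); (9, 9) → (10, 7); (0, 5) → (1, 3); (3, 10) → (4, 8)

image vertices: (7, 2), (10, 7), (1, 3), (4, 8)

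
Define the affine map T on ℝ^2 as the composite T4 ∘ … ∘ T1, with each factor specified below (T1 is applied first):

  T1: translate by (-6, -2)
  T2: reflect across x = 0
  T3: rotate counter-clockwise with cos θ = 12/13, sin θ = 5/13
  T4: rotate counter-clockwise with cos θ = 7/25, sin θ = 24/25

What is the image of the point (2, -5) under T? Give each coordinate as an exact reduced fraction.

T(p) = (2117/325, 1544/325)

T1 translate by (-6, -2): (2, -5) → (-4, -7)
T2 reflect across x = 0: (-4, -7) → (4, -7)
T3 rotate counter-clockwise with cos θ = 12/13, sin θ = 5/13: (4, -7) → (83/13, -64/13)
T4 rotate counter-clockwise with cos θ = 7/25, sin θ = 24/25: (83/13, -64/13) → (2117/325, 1544/325)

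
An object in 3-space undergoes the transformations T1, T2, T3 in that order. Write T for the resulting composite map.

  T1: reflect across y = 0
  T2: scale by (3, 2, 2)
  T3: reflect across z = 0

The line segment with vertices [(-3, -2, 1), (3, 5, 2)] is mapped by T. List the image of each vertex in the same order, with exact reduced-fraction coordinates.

image vertices: (-9, 4, -2), (9, -10, -4)

T1 reflect across y = 0: (-3, -2, 1) → (-3, 2, 1); (3, 5, 2) → (3, -5, 2)
T2 scale by (3, 2, 2): (-3, 2, 1) → (-9, 4, 2); (3, -5, 2) → (9, -10, 4)
T3 reflect across z = 0: (-9, 4, 2) → (-9, 4, -2); (9, -10, 4) → (9, -10, -4)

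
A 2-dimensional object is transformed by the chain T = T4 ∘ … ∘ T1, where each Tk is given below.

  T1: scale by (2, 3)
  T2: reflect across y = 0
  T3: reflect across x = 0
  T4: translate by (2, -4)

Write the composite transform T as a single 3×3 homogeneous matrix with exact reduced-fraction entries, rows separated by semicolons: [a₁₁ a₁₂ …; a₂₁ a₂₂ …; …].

T = [-2 0 2; 0 -3 -4; 0 0 1]

T1 = [2 0 0; 0 3 0; 0 0 1]
T2·T1 = [2 0 0; 0 -3 0; 0 0 1]
T3·…·T1 = [-2 0 0; 0 -3 0; 0 0 1]
T4·…·T1 = [-2 0 2; 0 -3 -4; 0 0 1]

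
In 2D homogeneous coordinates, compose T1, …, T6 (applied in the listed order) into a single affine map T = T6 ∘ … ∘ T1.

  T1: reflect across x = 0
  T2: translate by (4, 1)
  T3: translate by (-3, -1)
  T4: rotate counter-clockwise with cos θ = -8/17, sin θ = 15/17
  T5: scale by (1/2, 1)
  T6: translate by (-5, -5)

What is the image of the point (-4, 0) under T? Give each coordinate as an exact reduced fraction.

T(p) = (-105/17, -10/17)

T1 reflect across x = 0: (-4, 0) → (4, 0)
T2 translate by (4, 1): (4, 0) → (8, 1)
T3 translate by (-3, -1): (8, 1) → (5, 0)
T4 rotate counter-clockwise with cos θ = -8/17, sin θ = 15/17: (5, 0) → (-40/17, 75/17)
T5 scale by (1/2, 1): (-40/17, 75/17) → (-20/17, 75/17)
T6 translate by (-5, -5): (-20/17, 75/17) → (-105/17, -10/17)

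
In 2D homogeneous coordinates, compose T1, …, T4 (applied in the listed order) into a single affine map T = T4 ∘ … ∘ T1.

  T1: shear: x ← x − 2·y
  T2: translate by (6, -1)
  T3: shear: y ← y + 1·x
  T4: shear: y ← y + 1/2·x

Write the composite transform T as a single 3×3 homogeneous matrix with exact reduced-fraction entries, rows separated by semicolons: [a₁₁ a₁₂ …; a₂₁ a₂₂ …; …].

T1 = [1 -2 0; 0 1 0; 0 0 1]
T2·T1 = [1 -2 6; 0 1 -1; 0 0 1]
T3·…·T1 = [1 -2 6; 1 -1 5; 0 0 1]
T4·…·T1 = [1 -2 6; 3/2 -2 8; 0 0 1]

T = [1 -2 6; 3/2 -2 8; 0 0 1]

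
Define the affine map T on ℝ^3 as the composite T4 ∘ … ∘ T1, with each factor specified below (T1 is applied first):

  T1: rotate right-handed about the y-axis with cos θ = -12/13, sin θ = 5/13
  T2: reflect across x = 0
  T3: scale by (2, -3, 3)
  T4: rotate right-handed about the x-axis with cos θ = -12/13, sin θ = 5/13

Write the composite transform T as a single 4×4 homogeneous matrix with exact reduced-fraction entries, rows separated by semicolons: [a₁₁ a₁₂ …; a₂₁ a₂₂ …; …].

T1 = [-12/13 0 5/13 0; 0 1 0 0; -5/13 0 -12/13 0; 0 0 0 1]
T2·T1 = [12/13 0 -5/13 0; 0 1 0 0; -5/13 0 -12/13 0; 0 0 0 1]
T3·…·T1 = [24/13 0 -10/13 0; 0 -3 0 0; -15/13 0 -36/13 0; 0 0 0 1]
T4·…·T1 = [24/13 0 -10/13 0; 75/169 36/13 180/169 0; 180/169 -15/13 432/169 0; 0 0 0 1]

T = [24/13 0 -10/13 0; 75/169 36/13 180/169 0; 180/169 -15/13 432/169 0; 0 0 0 1]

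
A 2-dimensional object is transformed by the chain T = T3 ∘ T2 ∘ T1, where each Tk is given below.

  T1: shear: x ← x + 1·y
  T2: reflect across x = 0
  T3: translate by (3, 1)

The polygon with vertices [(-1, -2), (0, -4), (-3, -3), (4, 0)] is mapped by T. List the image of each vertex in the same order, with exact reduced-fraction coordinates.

T1 shear: x ← x + 1·y: (-1, -2) → (-3, -2); (0, -4) → (-4, -4); (-3, -3) → (-6, -3); (4, 0) → (4, 0)
T2 reflect across x = 0: (-3, -2) → (3, -2); (-4, -4) → (4, -4); (-6, -3) → (6, -3); (4, 0) → (-4, 0)
T3 translate by (3, 1): (3, -2) → (6, -1); (4, -4) → (7, -3); (6, -3) → (9, -2); (-4, 0) → (-1, 1)

image vertices: (6, -1), (7, -3), (9, -2), (-1, 1)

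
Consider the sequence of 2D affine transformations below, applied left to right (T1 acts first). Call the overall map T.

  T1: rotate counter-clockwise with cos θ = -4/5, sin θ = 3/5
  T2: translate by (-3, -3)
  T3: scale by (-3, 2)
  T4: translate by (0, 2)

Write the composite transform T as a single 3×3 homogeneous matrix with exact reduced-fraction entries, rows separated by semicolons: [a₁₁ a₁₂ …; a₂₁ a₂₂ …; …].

T = [12/5 9/5 9; 6/5 -8/5 -4; 0 0 1]

T1 = [-4/5 -3/5 0; 3/5 -4/5 0; 0 0 1]
T2·T1 = [-4/5 -3/5 -3; 3/5 -4/5 -3; 0 0 1]
T3·…·T1 = [12/5 9/5 9; 6/5 -8/5 -6; 0 0 1]
T4·…·T1 = [12/5 9/5 9; 6/5 -8/5 -4; 0 0 1]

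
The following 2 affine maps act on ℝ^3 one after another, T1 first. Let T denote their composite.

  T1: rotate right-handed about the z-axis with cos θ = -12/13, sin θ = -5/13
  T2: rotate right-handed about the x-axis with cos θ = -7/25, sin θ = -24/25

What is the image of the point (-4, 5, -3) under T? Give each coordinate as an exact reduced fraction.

T(p) = (73/13, -656/325, 1233/325)

T1 rotate right-handed about the z-axis with cos θ = -12/13, sin θ = -5/13: (-4, 5, -3) → (73/13, -40/13, -3)
T2 rotate right-handed about the x-axis with cos θ = -7/25, sin θ = -24/25: (73/13, -40/13, -3) → (73/13, -656/325, 1233/325)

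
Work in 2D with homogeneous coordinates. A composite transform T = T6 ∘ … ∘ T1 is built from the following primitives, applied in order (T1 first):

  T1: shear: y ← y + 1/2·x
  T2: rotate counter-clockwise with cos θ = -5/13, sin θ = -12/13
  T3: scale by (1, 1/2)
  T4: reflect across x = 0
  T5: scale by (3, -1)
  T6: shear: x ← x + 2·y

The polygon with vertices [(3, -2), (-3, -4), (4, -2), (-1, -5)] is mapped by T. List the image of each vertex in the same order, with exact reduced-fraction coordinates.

image vertices: (193/26, 67/52), (179/26, -127/52), (108/13, 24/13), (287/26, -79/52)

T1 shear: y ← y + 1/2·x: (3, -2) → (3, -1/2); (-3, -4) → (-3, -11/2); (4, -2) → (4, 0); (-1, -5) → (-1, -11/2)
T2 rotate counter-clockwise with cos θ = -5/13, sin θ = -12/13: (3, -1/2) → (-21/13, -67/26); (-3, -11/2) → (-51/13, 127/26); (4, 0) → (-20/13, -48/13); (-1, -11/2) → (-61/13, 79/26)
T3 scale by (1, 1/2): (-21/13, -67/26) → (-21/13, -67/52); (-51/13, 127/26) → (-51/13, 127/52); (-20/13, -48/13) → (-20/13, -24/13); (-61/13, 79/26) → (-61/13, 79/52)
T4 reflect across x = 0: (-21/13, -67/52) → (21/13, -67/52); (-51/13, 127/52) → (51/13, 127/52); (-20/13, -24/13) → (20/13, -24/13); (-61/13, 79/52) → (61/13, 79/52)
T5 scale by (3, -1): (21/13, -67/52) → (63/13, 67/52); (51/13, 127/52) → (153/13, -127/52); (20/13, -24/13) → (60/13, 24/13); (61/13, 79/52) → (183/13, -79/52)
T6 shear: x ← x + 2·y: (63/13, 67/52) → (193/26, 67/52); (153/13, -127/52) → (179/26, -127/52); (60/13, 24/13) → (108/13, 24/13); (183/13, -79/52) → (287/26, -79/52)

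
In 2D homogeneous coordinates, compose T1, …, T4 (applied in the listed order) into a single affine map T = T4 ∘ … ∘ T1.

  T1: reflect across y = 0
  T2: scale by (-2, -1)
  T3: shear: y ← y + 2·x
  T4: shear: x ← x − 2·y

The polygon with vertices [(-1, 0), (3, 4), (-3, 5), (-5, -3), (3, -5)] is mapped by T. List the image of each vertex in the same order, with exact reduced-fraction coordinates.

T1 reflect across y = 0: (-1, 0) → (-1, 0); (3, 4) → (3, -4); (-3, 5) → (-3, -5); (-5, -3) → (-5, 3); (3, -5) → (3, 5)
T2 scale by (-2, -1): (-1, 0) → (2, 0); (3, -4) → (-6, 4); (-3, -5) → (6, 5); (-5, 3) → (10, -3); (3, 5) → (-6, -5)
T3 shear: y ← y + 2·x: (2, 0) → (2, 4); (-6, 4) → (-6, -8); (6, 5) → (6, 17); (10, -3) → (10, 17); (-6, -5) → (-6, -17)
T4 shear: x ← x − 2·y: (2, 4) → (-6, 4); (-6, -8) → (10, -8); (6, 17) → (-28, 17); (10, 17) → (-24, 17); (-6, -17) → (28, -17)

image vertices: (-6, 4), (10, -8), (-28, 17), (-24, 17), (28, -17)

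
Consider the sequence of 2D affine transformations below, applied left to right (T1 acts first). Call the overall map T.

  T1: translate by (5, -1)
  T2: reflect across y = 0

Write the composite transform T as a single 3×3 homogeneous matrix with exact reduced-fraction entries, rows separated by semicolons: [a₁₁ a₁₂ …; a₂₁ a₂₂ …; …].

T1 = [1 0 5; 0 1 -1; 0 0 1]
T2·T1 = [1 0 5; 0 -1 1; 0 0 1]

T = [1 0 5; 0 -1 1; 0 0 1]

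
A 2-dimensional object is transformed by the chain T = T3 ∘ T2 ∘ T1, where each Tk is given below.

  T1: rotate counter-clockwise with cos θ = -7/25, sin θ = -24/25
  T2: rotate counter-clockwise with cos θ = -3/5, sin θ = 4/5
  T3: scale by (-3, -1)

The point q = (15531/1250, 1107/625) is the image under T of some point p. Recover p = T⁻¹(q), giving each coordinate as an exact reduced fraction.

p = (-9/2, -1/5)

T1 = [-7/25 24/25 0; -24/25 -7/25 0; 0 0 1]
T2·T1 = [117/125 -44/125 0; 44/125 117/125 0; 0 0 1]
T3·…·T1 = [-351/125 132/125 0; -44/125 -117/125 0; 0 0 1]
det M = 3; M⁻¹ = [-39/125 -44/125 0; 44/375 -117/125 0; 0 0 1]
M⁻¹ · (15531/1250, 1107/625)ᵀ = (-9/2, -1/5)ᵀ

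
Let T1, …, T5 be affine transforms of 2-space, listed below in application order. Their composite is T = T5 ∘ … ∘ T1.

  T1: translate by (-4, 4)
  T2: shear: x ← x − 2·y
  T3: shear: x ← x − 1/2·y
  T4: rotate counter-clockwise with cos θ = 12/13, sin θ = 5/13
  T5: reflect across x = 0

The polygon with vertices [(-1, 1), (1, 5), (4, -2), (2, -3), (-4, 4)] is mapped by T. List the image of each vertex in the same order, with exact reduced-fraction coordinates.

image vertices: (235/13, -55/26), (27, -3/2), (70/13, -1/13), (59/13, -21/26), (376/13, -44/13)

T1 translate by (-4, 4): (-1, 1) → (-5, 5); (1, 5) → (-3, 9); (4, -2) → (0, 2); (2, -3) → (-2, 1); (-4, 4) → (-8, 8)
T2 shear: x ← x − 2·y: (-5, 5) → (-15, 5); (-3, 9) → (-21, 9); (0, 2) → (-4, 2); (-2, 1) → (-4, 1); (-8, 8) → (-24, 8)
T3 shear: x ← x − 1/2·y: (-15, 5) → (-35/2, 5); (-21, 9) → (-51/2, 9); (-4, 2) → (-5, 2); (-4, 1) → (-9/2, 1); (-24, 8) → (-28, 8)
T4 rotate counter-clockwise with cos θ = 12/13, sin θ = 5/13: (-35/2, 5) → (-235/13, -55/26); (-51/2, 9) → (-27, -3/2); (-5, 2) → (-70/13, -1/13); (-9/2, 1) → (-59/13, -21/26); (-28, 8) → (-376/13, -44/13)
T5 reflect across x = 0: (-235/13, -55/26) → (235/13, -55/26); (-27, -3/2) → (27, -3/2); (-70/13, -1/13) → (70/13, -1/13); (-59/13, -21/26) → (59/13, -21/26); (-376/13, -44/13) → (376/13, -44/13)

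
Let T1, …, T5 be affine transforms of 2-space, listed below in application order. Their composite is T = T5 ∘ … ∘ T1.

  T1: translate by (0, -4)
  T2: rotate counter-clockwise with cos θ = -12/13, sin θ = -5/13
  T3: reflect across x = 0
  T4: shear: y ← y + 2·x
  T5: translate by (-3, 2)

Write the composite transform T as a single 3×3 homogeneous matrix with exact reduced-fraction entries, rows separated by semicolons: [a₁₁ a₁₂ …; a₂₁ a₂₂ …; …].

T1 = [1 0 0; 0 1 -4; 0 0 1]
T2·T1 = [-12/13 5/13 -20/13; -5/13 -12/13 48/13; 0 0 1]
T3·…·T1 = [12/13 -5/13 20/13; -5/13 -12/13 48/13; 0 0 1]
T4·…·T1 = [12/13 -5/13 20/13; 19/13 -22/13 88/13; 0 0 1]
T5·…·T1 = [12/13 -5/13 -19/13; 19/13 -22/13 114/13; 0 0 1]

T = [12/13 -5/13 -19/13; 19/13 -22/13 114/13; 0 0 1]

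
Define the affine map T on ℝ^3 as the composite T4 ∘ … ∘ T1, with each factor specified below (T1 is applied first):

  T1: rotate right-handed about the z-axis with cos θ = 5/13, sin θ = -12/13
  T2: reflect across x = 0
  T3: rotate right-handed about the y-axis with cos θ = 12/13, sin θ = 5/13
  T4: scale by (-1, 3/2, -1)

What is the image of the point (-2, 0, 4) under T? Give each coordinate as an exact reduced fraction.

T1 rotate right-handed about the z-axis with cos θ = 5/13, sin θ = -12/13: (-2, 0, 4) → (-10/13, 24/13, 4)
T2 reflect across x = 0: (-10/13, 24/13, 4) → (10/13, 24/13, 4)
T3 rotate right-handed about the y-axis with cos θ = 12/13, sin θ = 5/13: (10/13, 24/13, 4) → (380/169, 24/13, 574/169)
T4 scale by (-1, 3/2, -1): (380/169, 24/13, 574/169) → (-380/169, 36/13, -574/169)

T(p) = (-380/169, 36/13, -574/169)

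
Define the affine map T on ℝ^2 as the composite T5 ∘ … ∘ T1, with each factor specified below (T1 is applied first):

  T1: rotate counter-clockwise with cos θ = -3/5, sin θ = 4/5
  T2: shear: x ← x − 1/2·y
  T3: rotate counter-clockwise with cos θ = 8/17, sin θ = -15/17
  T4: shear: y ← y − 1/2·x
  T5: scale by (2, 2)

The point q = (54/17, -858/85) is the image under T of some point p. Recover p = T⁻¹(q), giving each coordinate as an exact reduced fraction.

p = (-3, -3)

T1 = [-3/5 -4/5 0; 4/5 -3/5 0; 0 0 1]
T2·T1 = [-1 -1/2 0; 4/5 -3/5 0; 0 0 1]
T3·…·T1 = [4/17 -13/17 0; 107/85 27/170 0; 0 0 1]
T4·…·T1 = [4/17 -13/17 0; 97/85 46/85 0; 0 0 1]
T5·…·T1 = [8/17 -26/17 0; 194/85 92/85 0; 0 0 1]
det M = 4; M⁻¹ = [23/85 13/34 0; -97/170 2/17 0; 0 0 1]
M⁻¹ · (54/17, -858/85)ᵀ = (-3, -3)ᵀ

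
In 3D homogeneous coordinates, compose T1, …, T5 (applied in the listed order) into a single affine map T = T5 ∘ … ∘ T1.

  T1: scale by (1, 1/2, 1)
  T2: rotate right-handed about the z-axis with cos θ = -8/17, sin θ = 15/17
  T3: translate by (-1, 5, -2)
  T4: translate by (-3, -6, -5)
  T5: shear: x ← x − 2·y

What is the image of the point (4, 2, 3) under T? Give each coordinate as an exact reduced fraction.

T1 scale by (1, 1/2, 1): (4, 2, 3) → (4, 1, 3)
T2 rotate right-handed about the z-axis with cos θ = -8/17, sin θ = 15/17: (4, 1, 3) → (-47/17, 52/17, 3)
T3 translate by (-1, 5, -2): (-47/17, 52/17, 3) → (-64/17, 137/17, 1)
T4 translate by (-3, -6, -5): (-64/17, 137/17, 1) → (-115/17, 35/17, -4)
T5 shear: x ← x − 2·y: (-115/17, 35/17, -4) → (-185/17, 35/17, -4)

T(p) = (-185/17, 35/17, -4)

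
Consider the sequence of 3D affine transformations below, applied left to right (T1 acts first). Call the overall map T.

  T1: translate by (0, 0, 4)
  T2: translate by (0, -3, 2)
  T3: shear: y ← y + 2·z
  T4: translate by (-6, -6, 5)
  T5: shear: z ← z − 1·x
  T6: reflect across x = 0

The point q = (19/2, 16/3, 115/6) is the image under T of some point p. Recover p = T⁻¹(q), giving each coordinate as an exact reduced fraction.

T1 = [1 0 0 0; 0 1 0 0; 0 0 1 4; 0 0 0 1]
T2·T1 = [1 0 0 0; 0 1 0 -3; 0 0 1 6; 0 0 0 1]
T3·…·T1 = [1 0 0 0; 0 1 2 9; 0 0 1 6; 0 0 0 1]
T4·…·T1 = [1 0 0 -6; 0 1 2 3; 0 0 1 11; 0 0 0 1]
T5·…·T1 = [1 0 0 -6; 0 1 2 3; -1 0 1 17; 0 0 0 1]
T6·…·T1 = [-1 0 0 6; 0 1 2 3; -1 0 1 17; 0 0 0 1]
det M = -1; M⁻¹ = [-1 0 0 6; 2 1 -2 19; -1 0 1 -11; 0 0 0 1]
M⁻¹ · (19/2, 16/3, 115/6)ᵀ = (-7/2, 5, -4/3)ᵀ

p = (-7/2, 5, -4/3)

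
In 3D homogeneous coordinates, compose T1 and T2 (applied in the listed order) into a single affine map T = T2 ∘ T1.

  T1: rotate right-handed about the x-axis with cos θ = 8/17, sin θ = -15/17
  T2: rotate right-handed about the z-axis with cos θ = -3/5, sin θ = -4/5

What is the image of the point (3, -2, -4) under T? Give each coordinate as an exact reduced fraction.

T(p) = (-457/85, 24/85, -2/17)

T1 rotate right-handed about the x-axis with cos θ = 8/17, sin θ = -15/17: (3, -2, -4) → (3, -76/17, -2/17)
T2 rotate right-handed about the z-axis with cos θ = -3/5, sin θ = -4/5: (3, -76/17, -2/17) → (-457/85, 24/85, -2/17)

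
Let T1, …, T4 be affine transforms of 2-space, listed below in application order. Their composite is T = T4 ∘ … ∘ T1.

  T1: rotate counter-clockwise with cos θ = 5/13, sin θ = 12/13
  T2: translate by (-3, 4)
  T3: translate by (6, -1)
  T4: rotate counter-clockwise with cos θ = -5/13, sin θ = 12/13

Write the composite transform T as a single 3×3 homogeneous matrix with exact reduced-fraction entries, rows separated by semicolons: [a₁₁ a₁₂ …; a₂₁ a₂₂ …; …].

T = [-1 0 -51/13; 0 -1 21/13; 0 0 1]

T1 = [5/13 -12/13 0; 12/13 5/13 0; 0 0 1]
T2·T1 = [5/13 -12/13 -3; 12/13 5/13 4; 0 0 1]
T3·…·T1 = [5/13 -12/13 3; 12/13 5/13 3; 0 0 1]
T4·…·T1 = [-1 0 -51/13; 0 -1 21/13; 0 0 1]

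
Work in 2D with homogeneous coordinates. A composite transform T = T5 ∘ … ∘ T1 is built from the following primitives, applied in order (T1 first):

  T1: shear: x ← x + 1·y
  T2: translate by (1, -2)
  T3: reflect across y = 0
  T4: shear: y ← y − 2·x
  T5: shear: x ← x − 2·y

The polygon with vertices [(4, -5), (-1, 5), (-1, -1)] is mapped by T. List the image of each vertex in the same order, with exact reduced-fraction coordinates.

T1 shear: x ← x + 1·y: (4, -5) → (-1, -5); (-1, 5) → (4, 5); (-1, -1) → (-2, -1)
T2 translate by (1, -2): (-1, -5) → (0, -7); (4, 5) → (5, 3); (-2, -1) → (-1, -3)
T3 reflect across y = 0: (0, -7) → (0, 7); (5, 3) → (5, -3); (-1, -3) → (-1, 3)
T4 shear: y ← y − 2·x: (0, 7) → (0, 7); (5, -3) → (5, -13); (-1, 3) → (-1, 5)
T5 shear: x ← x − 2·y: (0, 7) → (-14, 7); (5, -13) → (31, -13); (-1, 5) → (-11, 5)

image vertices: (-14, 7), (31, -13), (-11, 5)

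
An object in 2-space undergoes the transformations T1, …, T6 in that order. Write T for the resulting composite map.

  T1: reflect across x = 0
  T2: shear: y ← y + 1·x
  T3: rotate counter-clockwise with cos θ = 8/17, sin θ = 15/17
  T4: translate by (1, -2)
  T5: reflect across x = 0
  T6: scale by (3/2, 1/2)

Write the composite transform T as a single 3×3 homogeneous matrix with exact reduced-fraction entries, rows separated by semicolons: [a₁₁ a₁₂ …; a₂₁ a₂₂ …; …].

T = [-21/34 45/34 -3/2; -23/34 4/17 -1; 0 0 1]

T1 = [-1 0 0; 0 1 0; 0 0 1]
T2·T1 = [-1 0 0; -1 1 0; 0 0 1]
T3·…·T1 = [7/17 -15/17 0; -23/17 8/17 0; 0 0 1]
T4·…·T1 = [7/17 -15/17 1; -23/17 8/17 -2; 0 0 1]
T5·…·T1 = [-7/17 15/17 -1; -23/17 8/17 -2; 0 0 1]
T6·…·T1 = [-21/34 45/34 -3/2; -23/34 4/17 -1; 0 0 1]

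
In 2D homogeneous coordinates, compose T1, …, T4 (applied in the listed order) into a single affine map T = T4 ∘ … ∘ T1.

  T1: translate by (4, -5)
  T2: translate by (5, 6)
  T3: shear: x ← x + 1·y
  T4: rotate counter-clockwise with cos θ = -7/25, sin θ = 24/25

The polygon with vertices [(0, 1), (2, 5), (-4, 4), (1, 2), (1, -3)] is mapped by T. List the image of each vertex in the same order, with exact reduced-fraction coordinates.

image vertices: (-5, 10), (-263/25, 366/25), (-38/5, 41/5), (-163/25, 291/25), (-8/25, 206/25)

T1 translate by (4, -5): (0, 1) → (4, -4); (2, 5) → (6, 0); (-4, 4) → (0, -1); (1, 2) → (5, -3); (1, -3) → (5, -8)
T2 translate by (5, 6): (4, -4) → (9, 2); (6, 0) → (11, 6); (0, -1) → (5, 5); (5, -3) → (10, 3); (5, -8) → (10, -2)
T3 shear: x ← x + 1·y: (9, 2) → (11, 2); (11, 6) → (17, 6); (5, 5) → (10, 5); (10, 3) → (13, 3); (10, -2) → (8, -2)
T4 rotate counter-clockwise with cos θ = -7/25, sin θ = 24/25: (11, 2) → (-5, 10); (17, 6) → (-263/25, 366/25); (10, 5) → (-38/5, 41/5); (13, 3) → (-163/25, 291/25); (8, -2) → (-8/25, 206/25)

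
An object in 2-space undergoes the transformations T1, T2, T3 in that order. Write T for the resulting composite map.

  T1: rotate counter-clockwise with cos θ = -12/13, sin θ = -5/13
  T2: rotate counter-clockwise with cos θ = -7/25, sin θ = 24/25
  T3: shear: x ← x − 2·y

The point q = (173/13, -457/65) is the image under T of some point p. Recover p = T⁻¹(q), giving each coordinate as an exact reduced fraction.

T1 = [-12/13 5/13 0; -5/13 -12/13 0; 0 0 1]
T2·T1 = [204/325 253/325 0; -253/325 204/325 0; 0 0 1]
T3·…·T1 = [142/65 -31/65 0; -253/325 204/325 0; 0 0 1]
det M = 1; M⁻¹ = [204/325 31/65 0; 253/325 142/65 0; 0 0 1]
M⁻¹ · (173/13, -457/65)ᵀ = (5, -5)ᵀ

p = (5, -5)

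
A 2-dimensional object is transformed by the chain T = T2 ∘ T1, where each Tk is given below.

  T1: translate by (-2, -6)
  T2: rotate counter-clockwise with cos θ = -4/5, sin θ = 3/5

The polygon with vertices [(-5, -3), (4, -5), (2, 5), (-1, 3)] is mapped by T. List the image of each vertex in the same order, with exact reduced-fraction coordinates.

image vertices: (11, 3), (5, 10), (3/5, 4/5), (21/5, 3/5)

T1 translate by (-2, -6): (-5, -3) → (-7, -9); (4, -5) → (2, -11); (2, 5) → (0, -1); (-1, 3) → (-3, -3)
T2 rotate counter-clockwise with cos θ = -4/5, sin θ = 3/5: (-7, -9) → (11, 3); (2, -11) → (5, 10); (0, -1) → (3/5, 4/5); (-3, -3) → (21/5, 3/5)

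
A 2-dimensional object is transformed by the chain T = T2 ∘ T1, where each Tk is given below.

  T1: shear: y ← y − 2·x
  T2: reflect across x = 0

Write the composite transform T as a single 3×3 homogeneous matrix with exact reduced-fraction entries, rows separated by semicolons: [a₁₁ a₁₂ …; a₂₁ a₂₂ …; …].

T = [-1 0 0; -2 1 0; 0 0 1]

T1 = [1 0 0; -2 1 0; 0 0 1]
T2·T1 = [-1 0 0; -2 1 0; 0 0 1]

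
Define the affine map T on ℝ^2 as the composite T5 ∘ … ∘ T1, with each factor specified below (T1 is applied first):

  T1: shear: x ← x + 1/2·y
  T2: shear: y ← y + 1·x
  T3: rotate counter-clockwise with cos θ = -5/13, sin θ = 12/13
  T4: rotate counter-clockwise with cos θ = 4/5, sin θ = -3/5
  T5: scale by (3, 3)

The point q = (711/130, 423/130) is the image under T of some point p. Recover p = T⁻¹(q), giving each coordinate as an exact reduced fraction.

T1 = [1 1/2 0; 0 1 0; 0 0 1]
T2·T1 = [1 1/2 0; 1 3/2 0; 0 0 1]
T3·…·T1 = [-17/13 -41/26 0; 7/13 -3/26 0; 0 0 1]
T4·…·T1 = [-47/65 -173/130 0; 79/65 111/130 0; 0 0 1]
T5·…·T1 = [-141/65 -519/130 0; 237/65 333/130 0; 0 0 1]
det M = 9; M⁻¹ = [37/130 173/390 0; -79/195 -47/195 0; 0 0 1]
M⁻¹ · (711/130, 423/130)ᵀ = (3, -3)ᵀ

p = (3, -3)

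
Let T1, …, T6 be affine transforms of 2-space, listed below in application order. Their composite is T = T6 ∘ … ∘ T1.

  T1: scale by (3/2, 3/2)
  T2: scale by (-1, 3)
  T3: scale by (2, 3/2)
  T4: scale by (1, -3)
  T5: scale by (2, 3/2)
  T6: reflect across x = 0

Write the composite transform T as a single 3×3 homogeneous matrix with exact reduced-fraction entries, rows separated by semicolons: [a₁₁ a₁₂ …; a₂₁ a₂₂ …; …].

T = [6 0 0; 0 -243/8 0; 0 0 1]

T1 = [3/2 0 0; 0 3/2 0; 0 0 1]
T2·T1 = [-3/2 0 0; 0 9/2 0; 0 0 1]
T3·…·T1 = [-3 0 0; 0 27/4 0; 0 0 1]
T4·…·T1 = [-3 0 0; 0 -81/4 0; 0 0 1]
T5·…·T1 = [-6 0 0; 0 -243/8 0; 0 0 1]
T6·…·T1 = [6 0 0; 0 -243/8 0; 0 0 1]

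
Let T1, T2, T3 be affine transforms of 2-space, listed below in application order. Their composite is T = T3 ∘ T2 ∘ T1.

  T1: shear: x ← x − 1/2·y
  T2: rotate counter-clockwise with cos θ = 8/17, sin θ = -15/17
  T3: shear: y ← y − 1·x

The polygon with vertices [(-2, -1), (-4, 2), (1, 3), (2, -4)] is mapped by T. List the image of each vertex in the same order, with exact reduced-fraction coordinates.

T1 shear: x ← x − 1/2·y: (-2, -1) → (-3/2, -1); (-4, 2) → (-5, 2); (1, 3) → (-1/2, 3); (2, -4) → (4, -4)
T2 rotate counter-clockwise with cos θ = 8/17, sin θ = -15/17: (-3/2, -1) → (-27/17, 29/34); (-5, 2) → (-10/17, 91/17); (-1/2, 3) → (41/17, 63/34); (4, -4) → (-28/17, -92/17)
T3 shear: y ← y − 1·x: (-27/17, 29/34) → (-27/17, 83/34); (-10/17, 91/17) → (-10/17, 101/17); (41/17, 63/34) → (41/17, -19/34); (-28/17, -92/17) → (-28/17, -64/17)

image vertices: (-27/17, 83/34), (-10/17, 101/17), (41/17, -19/34), (-28/17, -64/17)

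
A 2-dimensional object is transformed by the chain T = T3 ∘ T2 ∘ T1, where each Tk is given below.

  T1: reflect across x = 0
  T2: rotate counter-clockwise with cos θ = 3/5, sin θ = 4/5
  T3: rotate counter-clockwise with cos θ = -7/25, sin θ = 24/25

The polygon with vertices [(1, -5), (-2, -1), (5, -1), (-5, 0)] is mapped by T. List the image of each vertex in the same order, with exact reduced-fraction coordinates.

T1 reflect across x = 0: (1, -5) → (-1, -5); (-2, -1) → (2, -1); (5, -1) → (-5, -1); (-5, 0) → (5, 0)
T2 rotate counter-clockwise with cos θ = 3/5, sin θ = 4/5: (-1, -5) → (17/5, -19/5); (2, -1) → (2, 1); (-5, -1) → (-11/5, -23/5); (5, 0) → (3, 4)
T3 rotate counter-clockwise with cos θ = -7/25, sin θ = 24/25: (17/5, -19/5) → (337/125, 541/125); (2, 1) → (-38/25, 41/25); (-11/5, -23/5) → (629/125, -103/125); (3, 4) → (-117/25, 44/25)

image vertices: (337/125, 541/125), (-38/25, 41/25), (629/125, -103/125), (-117/25, 44/25)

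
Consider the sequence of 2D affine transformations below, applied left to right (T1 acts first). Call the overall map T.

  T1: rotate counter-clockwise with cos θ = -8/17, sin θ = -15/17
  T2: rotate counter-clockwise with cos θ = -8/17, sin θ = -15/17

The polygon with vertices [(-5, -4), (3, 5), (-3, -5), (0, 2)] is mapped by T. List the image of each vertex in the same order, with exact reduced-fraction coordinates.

image vertices: (1765/289, -556/289), (-99/17, -5/17), (99/17, 5/17), (-480/289, -322/289)

T1 rotate counter-clockwise with cos θ = -8/17, sin θ = -15/17: (-5, -4) → (-20/17, 107/17); (3, 5) → (3, -5); (-3, -5) → (-3, 5); (0, 2) → (30/17, -16/17)
T2 rotate counter-clockwise with cos θ = -8/17, sin θ = -15/17: (-20/17, 107/17) → (1765/289, -556/289); (3, -5) → (-99/17, -5/17); (-3, 5) → (99/17, 5/17); (30/17, -16/17) → (-480/289, -322/289)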